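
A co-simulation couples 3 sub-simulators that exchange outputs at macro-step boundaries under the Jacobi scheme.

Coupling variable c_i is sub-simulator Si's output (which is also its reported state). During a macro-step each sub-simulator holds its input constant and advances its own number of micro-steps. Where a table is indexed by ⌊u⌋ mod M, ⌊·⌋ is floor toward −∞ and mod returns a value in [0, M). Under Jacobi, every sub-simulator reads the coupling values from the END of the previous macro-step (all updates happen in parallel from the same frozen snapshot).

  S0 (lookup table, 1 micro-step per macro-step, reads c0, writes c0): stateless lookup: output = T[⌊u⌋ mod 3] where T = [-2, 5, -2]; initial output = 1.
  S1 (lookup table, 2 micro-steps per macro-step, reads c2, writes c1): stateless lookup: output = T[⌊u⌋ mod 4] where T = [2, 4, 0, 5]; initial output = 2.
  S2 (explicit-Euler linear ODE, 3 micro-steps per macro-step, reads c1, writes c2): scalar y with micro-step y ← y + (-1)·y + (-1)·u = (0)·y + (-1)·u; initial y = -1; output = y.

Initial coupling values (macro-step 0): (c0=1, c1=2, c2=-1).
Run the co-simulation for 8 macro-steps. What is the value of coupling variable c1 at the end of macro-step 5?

macro 1: S0 reads c0=1 → after 1×micro: 5; S1 reads c2=-1 → after 2×micro: 5; S2 reads c1=2 → after 3×micro: -2 ⇒ (c0=5, c1=5, c2=-2)
macro 2: S0 reads c0=5 → after 1×micro: -2; S1 reads c2=-2 → after 2×micro: 0; S2 reads c1=5 → after 3×micro: -5 ⇒ (c0=-2, c1=0, c2=-5)
macro 3: S0 reads c0=-2 → after 1×micro: 5; S1 reads c2=-5 → after 2×micro: 5; S2 reads c1=0 → after 3×micro: 0 ⇒ (c0=5, c1=5, c2=0)
macro 4: S0 reads c0=5 → after 1×micro: -2; S1 reads c2=0 → after 2×micro: 2; S2 reads c1=5 → after 3×micro: -5 ⇒ (c0=-2, c1=2, c2=-5)
macro 5: S0 reads c0=-2 → after 1×micro: 5; S1 reads c2=-5 → after 2×micro: 5; S2 reads c1=2 → after 3×micro: -2 ⇒ (c0=5, c1=5, c2=-2)
macro 6: S0 reads c0=5 → after 1×micro: -2; S1 reads c2=-2 → after 2×micro: 0; S2 reads c1=5 → after 3×micro: -5 ⇒ (c0=-2, c1=0, c2=-5)
macro 7: S0 reads c0=-2 → after 1×micro: 5; S1 reads c2=-5 → after 2×micro: 5; S2 reads c1=0 → after 3×micro: 0 ⇒ (c0=5, c1=5, c2=0)
macro 8: S0 reads c0=5 → after 1×micro: -2; S1 reads c2=0 → after 2×micro: 2; S2 reads c1=5 → after 3×micro: -5 ⇒ (c0=-2, c1=2, c2=-5)

c1 at macro-step 5 = 5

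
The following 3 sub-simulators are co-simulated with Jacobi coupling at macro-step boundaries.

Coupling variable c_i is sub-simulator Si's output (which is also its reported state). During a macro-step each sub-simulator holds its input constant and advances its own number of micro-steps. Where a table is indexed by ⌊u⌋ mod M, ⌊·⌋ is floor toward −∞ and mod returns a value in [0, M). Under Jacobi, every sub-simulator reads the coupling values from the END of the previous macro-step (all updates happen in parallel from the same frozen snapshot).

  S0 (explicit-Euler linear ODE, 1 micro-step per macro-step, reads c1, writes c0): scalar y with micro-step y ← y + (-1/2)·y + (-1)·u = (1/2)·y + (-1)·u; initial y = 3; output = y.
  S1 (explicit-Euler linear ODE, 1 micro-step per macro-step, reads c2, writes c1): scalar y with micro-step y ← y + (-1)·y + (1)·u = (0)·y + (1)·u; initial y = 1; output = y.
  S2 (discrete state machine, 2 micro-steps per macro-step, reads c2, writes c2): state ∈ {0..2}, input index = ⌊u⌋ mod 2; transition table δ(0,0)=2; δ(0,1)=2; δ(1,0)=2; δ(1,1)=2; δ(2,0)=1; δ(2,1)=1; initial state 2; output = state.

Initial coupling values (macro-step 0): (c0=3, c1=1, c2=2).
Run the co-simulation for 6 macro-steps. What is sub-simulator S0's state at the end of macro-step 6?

macro 1: S0 reads c1=1 → after 1×micro: 1/2; S1 reads c2=2 → after 1×micro: 2; S2 reads c2=2 → after 2×micro: 2 ⇒ (c0=1/2, c1=2, c2=2)
macro 2: S0 reads c1=2 → after 1×micro: -7/4; S1 reads c2=2 → after 1×micro: 2; S2 reads c2=2 → after 2×micro: 2 ⇒ (c0=-7/4, c1=2, c2=2)
macro 3: S0 reads c1=2 → after 1×micro: -23/8; S1 reads c2=2 → after 1×micro: 2; S2 reads c2=2 → after 2×micro: 2 ⇒ (c0=-23/8, c1=2, c2=2)
macro 4: S0 reads c1=2 → after 1×micro: -55/16; S1 reads c2=2 → after 1×micro: 2; S2 reads c2=2 → after 2×micro: 2 ⇒ (c0=-55/16, c1=2, c2=2)
macro 5: S0 reads c1=2 → after 1×micro: -119/32; S1 reads c2=2 → after 1×micro: 2; S2 reads c2=2 → after 2×micro: 2 ⇒ (c0=-119/32, c1=2, c2=2)
macro 6: S0 reads c1=2 → after 1×micro: -247/64; S1 reads c2=2 → after 1×micro: 2; S2 reads c2=2 → after 2×micro: 2 ⇒ (c0=-247/64, c1=2, c2=2)

S0 state at macro-step 6 = -247/64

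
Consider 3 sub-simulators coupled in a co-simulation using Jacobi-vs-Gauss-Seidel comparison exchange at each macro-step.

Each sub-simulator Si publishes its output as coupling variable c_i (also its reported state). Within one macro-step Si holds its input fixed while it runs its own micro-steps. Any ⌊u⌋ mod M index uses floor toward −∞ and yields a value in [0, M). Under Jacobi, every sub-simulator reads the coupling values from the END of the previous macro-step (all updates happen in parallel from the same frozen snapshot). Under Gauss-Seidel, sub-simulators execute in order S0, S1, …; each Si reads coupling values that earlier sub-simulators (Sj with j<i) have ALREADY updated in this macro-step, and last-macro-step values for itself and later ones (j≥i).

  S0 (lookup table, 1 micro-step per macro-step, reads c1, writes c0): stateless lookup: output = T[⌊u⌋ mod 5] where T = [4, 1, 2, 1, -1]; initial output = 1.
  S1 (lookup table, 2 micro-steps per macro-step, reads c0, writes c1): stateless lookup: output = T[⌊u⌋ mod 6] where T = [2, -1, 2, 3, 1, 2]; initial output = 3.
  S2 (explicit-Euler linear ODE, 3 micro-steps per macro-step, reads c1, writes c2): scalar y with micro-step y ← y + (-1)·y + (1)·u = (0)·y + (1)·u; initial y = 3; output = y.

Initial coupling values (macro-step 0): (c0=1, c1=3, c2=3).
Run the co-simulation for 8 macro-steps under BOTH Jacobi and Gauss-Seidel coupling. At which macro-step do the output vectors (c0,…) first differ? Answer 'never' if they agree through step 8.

first divergence at macro-step: 1

[Jacobi] macro 1: S0 reads c1=3 → after 1×micro: 1; S1 reads c0=1 → after 2×micro: -1; S2 reads c1=3 → after 3×micro: 3 ⇒ (c0=1, c1=-1, c2=3)
[Jacobi] macro 2: S0 reads c1=-1 → after 1×micro: -1; S1 reads c0=1 → after 2×micro: -1; S2 reads c1=-1 → after 3×micro: -1 ⇒ (c0=-1, c1=-1, c2=-1)
[Jacobi] macro 3: S0 reads c1=-1 → after 1×micro: -1; S1 reads c0=-1 → after 2×micro: 2; S2 reads c1=-1 → after 3×micro: -1 ⇒ (c0=-1, c1=2, c2=-1)
[Jacobi] macro 4: S0 reads c1=2 → after 1×micro: 2; S1 reads c0=-1 → after 2×micro: 2; S2 reads c1=2 → after 3×micro: 2 ⇒ (c0=2, c1=2, c2=2)
[Jacobi] macro 5: S0 reads c1=2 → after 1×micro: 2; S1 reads c0=2 → after 2×micro: 2; S2 reads c1=2 → after 3×micro: 2 ⇒ (c0=2, c1=2, c2=2)
[Jacobi] macro 6: S0 reads c1=2 → after 1×micro: 2; S1 reads c0=2 → after 2×micro: 2; S2 reads c1=2 → after 3×micro: 2 ⇒ (c0=2, c1=2, c2=2)
[Jacobi] macro 7: S0 reads c1=2 → after 1×micro: 2; S1 reads c0=2 → after 2×micro: 2; S2 reads c1=2 → after 3×micro: 2 ⇒ (c0=2, c1=2, c2=2)
[Jacobi] macro 8: S0 reads c1=2 → after 1×micro: 2; S1 reads c0=2 → after 2×micro: 2; S2 reads c1=2 → after 3×micro: 2 ⇒ (c0=2, c1=2, c2=2)
[Gauss-Seidel] macro 1: S0 reads c1=3 → after 1×micro: 1; S1 reads c0=1 → after 2×micro: -1; S2 reads c1=-1 → after 3×micro: -1 ⇒ (c0=1, c1=-1, c2=-1)
[Gauss-Seidel] macro 2: S0 reads c1=-1 → after 1×micro: -1; S1 reads c0=-1 → after 2×micro: 2; S2 reads c1=2 → after 3×micro: 2 ⇒ (c0=-1, c1=2, c2=2)
[Gauss-Seidel] macro 3: S0 reads c1=2 → after 1×micro: 2; S1 reads c0=2 → after 2×micro: 2; S2 reads c1=2 → after 3×micro: 2 ⇒ (c0=2, c1=2, c2=2)
[Gauss-Seidel] macro 4: S0 reads c1=2 → after 1×micro: 2; S1 reads c0=2 → after 2×micro: 2; S2 reads c1=2 → after 3×micro: 2 ⇒ (c0=2, c1=2, c2=2)
[Gauss-Seidel] macro 5: S0 reads c1=2 → after 1×micro: 2; S1 reads c0=2 → after 2×micro: 2; S2 reads c1=2 → after 3×micro: 2 ⇒ (c0=2, c1=2, c2=2)
[Gauss-Seidel] macro 6: S0 reads c1=2 → after 1×micro: 2; S1 reads c0=2 → after 2×micro: 2; S2 reads c1=2 → after 3×micro: 2 ⇒ (c0=2, c1=2, c2=2)
[Gauss-Seidel] macro 7: S0 reads c1=2 → after 1×micro: 2; S1 reads c0=2 → after 2×micro: 2; S2 reads c1=2 → after 3×micro: 2 ⇒ (c0=2, c1=2, c2=2)
[Gauss-Seidel] macro 8: S0 reads c1=2 → after 1×micro: 2; S1 reads c0=2 → after 2×micro: 2; S2 reads c1=2 → after 3×micro: 2 ⇒ (c0=2, c1=2, c2=2)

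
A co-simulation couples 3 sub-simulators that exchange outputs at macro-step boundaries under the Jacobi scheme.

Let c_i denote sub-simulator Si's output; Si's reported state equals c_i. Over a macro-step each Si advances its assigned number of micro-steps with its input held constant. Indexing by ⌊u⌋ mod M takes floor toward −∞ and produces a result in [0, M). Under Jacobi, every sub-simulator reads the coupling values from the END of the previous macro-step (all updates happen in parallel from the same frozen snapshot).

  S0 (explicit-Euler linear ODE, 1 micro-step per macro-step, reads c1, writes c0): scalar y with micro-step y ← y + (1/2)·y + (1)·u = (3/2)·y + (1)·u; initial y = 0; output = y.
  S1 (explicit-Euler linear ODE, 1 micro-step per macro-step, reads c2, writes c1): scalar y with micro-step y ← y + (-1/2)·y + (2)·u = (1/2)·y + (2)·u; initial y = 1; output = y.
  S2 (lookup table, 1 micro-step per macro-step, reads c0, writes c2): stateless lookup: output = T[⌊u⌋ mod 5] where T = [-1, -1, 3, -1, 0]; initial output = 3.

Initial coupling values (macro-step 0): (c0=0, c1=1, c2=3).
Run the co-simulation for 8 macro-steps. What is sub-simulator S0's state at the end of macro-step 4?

macro 1: S0 reads c1=1 → after 1×micro: 1; S1 reads c2=3 → after 1×micro: 13/2; S2 reads c0=0 → after 1×micro: -1 ⇒ (c0=1, c1=13/2, c2=-1)
macro 2: S0 reads c1=13/2 → after 1×micro: 8; S1 reads c2=-1 → after 1×micro: 5/4; S2 reads c0=1 → after 1×micro: -1 ⇒ (c0=8, c1=5/4, c2=-1)
macro 3: S0 reads c1=5/4 → after 1×micro: 53/4; S1 reads c2=-1 → after 1×micro: -11/8; S2 reads c0=8 → after 1×micro: -1 ⇒ (c0=53/4, c1=-11/8, c2=-1)
macro 4: S0 reads c1=-11/8 → after 1×micro: 37/2; S1 reads c2=-1 → after 1×micro: -43/16; S2 reads c0=53/4 → after 1×micro: -1 ⇒ (c0=37/2, c1=-43/16, c2=-1)
macro 5: S0 reads c1=-43/16 → after 1×micro: 401/16; S1 reads c2=-1 → after 1×micro: -107/32; S2 reads c0=37/2 → after 1×micro: -1 ⇒ (c0=401/16, c1=-107/32, c2=-1)
macro 6: S0 reads c1=-107/32 → after 1×micro: 137/4; S1 reads c2=-1 → after 1×micro: -235/64; S2 reads c0=401/16 → after 1×micro: -1 ⇒ (c0=137/4, c1=-235/64, c2=-1)
macro 7: S0 reads c1=-235/64 → after 1×micro: 3053/64; S1 reads c2=-1 → after 1×micro: -491/128; S2 reads c0=137/4 → after 1×micro: 0 ⇒ (c0=3053/64, c1=-491/128, c2=0)
macro 8: S0 reads c1=-491/128 → after 1×micro: 2167/32; S1 reads c2=0 → after 1×micro: -491/256; S2 reads c0=3053/64 → after 1×micro: 3 ⇒ (c0=2167/32, c1=-491/256, c2=3)

S0 state at macro-step 4 = 37/2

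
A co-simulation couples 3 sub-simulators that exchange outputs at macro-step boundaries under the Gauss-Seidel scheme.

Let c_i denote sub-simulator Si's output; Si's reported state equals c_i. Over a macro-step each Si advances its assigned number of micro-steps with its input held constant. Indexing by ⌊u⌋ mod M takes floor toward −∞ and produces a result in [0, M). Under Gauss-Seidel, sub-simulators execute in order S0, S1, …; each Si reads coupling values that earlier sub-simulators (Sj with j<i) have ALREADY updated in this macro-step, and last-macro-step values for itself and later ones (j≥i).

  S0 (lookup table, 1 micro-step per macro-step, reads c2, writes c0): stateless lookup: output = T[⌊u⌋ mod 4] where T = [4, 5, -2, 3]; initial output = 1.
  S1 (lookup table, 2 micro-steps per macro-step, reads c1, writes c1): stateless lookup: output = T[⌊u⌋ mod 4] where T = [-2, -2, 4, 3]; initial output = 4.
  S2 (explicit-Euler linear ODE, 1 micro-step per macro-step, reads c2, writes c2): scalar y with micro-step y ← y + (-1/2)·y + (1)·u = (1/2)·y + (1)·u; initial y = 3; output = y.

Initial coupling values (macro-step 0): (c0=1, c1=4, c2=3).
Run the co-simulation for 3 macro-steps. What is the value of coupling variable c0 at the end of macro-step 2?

c0 at macro-step 2 = 4

macro 1: S0 reads c2=3 → after 1×micro: 3; S1 reads c1=4 → after 2×micro: -2; S2 reads c2=3 → after 1×micro: 9/2 ⇒ (c0=3, c1=-2, c2=9/2)
macro 2: S0 reads c2=9/2 → after 1×micro: 4; S1 reads c1=-2 → after 2×micro: 4; S2 reads c2=9/2 → after 1×micro: 27/4 ⇒ (c0=4, c1=4, c2=27/4)
macro 3: S0 reads c2=27/4 → after 1×micro: -2; S1 reads c1=4 → after 2×micro: -2; S2 reads c2=27/4 → after 1×micro: 81/8 ⇒ (c0=-2, c1=-2, c2=81/8)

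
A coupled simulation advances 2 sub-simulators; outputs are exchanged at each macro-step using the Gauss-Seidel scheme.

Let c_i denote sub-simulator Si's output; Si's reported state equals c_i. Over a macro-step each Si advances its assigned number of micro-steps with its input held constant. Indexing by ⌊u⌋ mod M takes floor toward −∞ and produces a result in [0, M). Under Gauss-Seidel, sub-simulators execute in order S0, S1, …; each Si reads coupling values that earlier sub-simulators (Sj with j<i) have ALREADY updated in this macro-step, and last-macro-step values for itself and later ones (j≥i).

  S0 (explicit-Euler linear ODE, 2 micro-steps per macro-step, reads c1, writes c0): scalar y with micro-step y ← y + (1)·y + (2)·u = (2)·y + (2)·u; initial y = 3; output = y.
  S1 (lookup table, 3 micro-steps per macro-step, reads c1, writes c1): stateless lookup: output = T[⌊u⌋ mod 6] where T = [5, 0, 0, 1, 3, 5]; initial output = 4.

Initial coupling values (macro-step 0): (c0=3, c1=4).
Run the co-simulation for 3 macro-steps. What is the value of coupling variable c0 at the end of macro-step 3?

c0 at macro-step 3 = 654

macro 1: S0 reads c1=4 → after 2×micro: 36; S1 reads c1=4 → after 3×micro: 3 ⇒ (c0=36, c1=3)
macro 2: S0 reads c1=3 → after 2×micro: 162; S1 reads c1=3 → after 3×micro: 1 ⇒ (c0=162, c1=1)
macro 3: S0 reads c1=1 → after 2×micro: 654; S1 reads c1=1 → after 3×micro: 0 ⇒ (c0=654, c1=0)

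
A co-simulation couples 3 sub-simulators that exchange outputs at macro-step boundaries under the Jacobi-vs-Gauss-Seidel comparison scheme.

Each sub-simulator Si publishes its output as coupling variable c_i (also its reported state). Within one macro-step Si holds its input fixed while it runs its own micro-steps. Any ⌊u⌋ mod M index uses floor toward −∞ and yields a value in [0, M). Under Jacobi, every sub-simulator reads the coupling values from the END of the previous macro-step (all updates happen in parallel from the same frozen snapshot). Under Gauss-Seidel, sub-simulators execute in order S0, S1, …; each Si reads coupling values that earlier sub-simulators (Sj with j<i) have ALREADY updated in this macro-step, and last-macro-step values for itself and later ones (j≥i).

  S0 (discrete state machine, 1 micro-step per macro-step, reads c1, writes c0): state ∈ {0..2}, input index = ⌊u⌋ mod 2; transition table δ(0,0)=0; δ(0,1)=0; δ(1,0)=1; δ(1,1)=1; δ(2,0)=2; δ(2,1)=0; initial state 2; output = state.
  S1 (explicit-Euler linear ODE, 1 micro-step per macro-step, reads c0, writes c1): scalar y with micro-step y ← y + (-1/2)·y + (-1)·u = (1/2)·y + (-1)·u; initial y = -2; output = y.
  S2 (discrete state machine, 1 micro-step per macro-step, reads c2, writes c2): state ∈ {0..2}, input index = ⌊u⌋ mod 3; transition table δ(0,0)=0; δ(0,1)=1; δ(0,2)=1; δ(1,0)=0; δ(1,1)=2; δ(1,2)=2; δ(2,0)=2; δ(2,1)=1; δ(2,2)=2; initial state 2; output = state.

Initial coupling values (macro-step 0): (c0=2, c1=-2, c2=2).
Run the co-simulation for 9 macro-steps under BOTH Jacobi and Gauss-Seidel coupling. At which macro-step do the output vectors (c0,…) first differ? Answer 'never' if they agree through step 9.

[Jacobi] macro 1: S0 reads c1=-2 → after 1×micro: 2; S1 reads c0=2 → after 1×micro: -3; S2 reads c2=2 → after 1×micro: 2 ⇒ (c0=2, c1=-3, c2=2)
[Jacobi] macro 2: S0 reads c1=-3 → after 1×micro: 0; S1 reads c0=2 → after 1×micro: -7/2; S2 reads c2=2 → after 1×micro: 2 ⇒ (c0=0, c1=-7/2, c2=2)
[Jacobi] macro 3: S0 reads c1=-7/2 → after 1×micro: 0; S1 reads c0=0 → after 1×micro: -7/4; S2 reads c2=2 → after 1×micro: 2 ⇒ (c0=0, c1=-7/4, c2=2)
[Jacobi] macro 4: S0 reads c1=-7/4 → after 1×micro: 0; S1 reads c0=0 → after 1×micro: -7/8; S2 reads c2=2 → after 1×micro: 2 ⇒ (c0=0, c1=-7/8, c2=2)
[Jacobi] macro 5: S0 reads c1=-7/8 → after 1×micro: 0; S1 reads c0=0 → after 1×micro: -7/16; S2 reads c2=2 → after 1×micro: 2 ⇒ (c0=0, c1=-7/16, c2=2)
[Jacobi] macro 6: S0 reads c1=-7/16 → after 1×micro: 0; S1 reads c0=0 → after 1×micro: -7/32; S2 reads c2=2 → after 1×micro: 2 ⇒ (c0=0, c1=-7/32, c2=2)
[Jacobi] macro 7: S0 reads c1=-7/32 → after 1×micro: 0; S1 reads c0=0 → after 1×micro: -7/64; S2 reads c2=2 → after 1×micro: 2 ⇒ (c0=0, c1=-7/64, c2=2)
[Jacobi] macro 8: S0 reads c1=-7/64 → after 1×micro: 0; S1 reads c0=0 → after 1×micro: -7/128; S2 reads c2=2 → after 1×micro: 2 ⇒ (c0=0, c1=-7/128, c2=2)
[Jacobi] macro 9: S0 reads c1=-7/128 → after 1×micro: 0; S1 reads c0=0 → after 1×micro: -7/256; S2 reads c2=2 → after 1×micro: 2 ⇒ (c0=0, c1=-7/256, c2=2)
[Gauss-Seidel] macro 1: S0 reads c1=-2 → after 1×micro: 2; S1 reads c0=2 → after 1×micro: -3; S2 reads c2=2 → after 1×micro: 2 ⇒ (c0=2, c1=-3, c2=2)
[Gauss-Seidel] macro 2: S0 reads c1=-3 → after 1×micro: 0; S1 reads c0=0 → after 1×micro: -3/2; S2 reads c2=2 → after 1×micro: 2 ⇒ (c0=0, c1=-3/2, c2=2)
[Gauss-Seidel] macro 3: S0 reads c1=-3/2 → after 1×micro: 0; S1 reads c0=0 → after 1×micro: -3/4; S2 reads c2=2 → after 1×micro: 2 ⇒ (c0=0, c1=-3/4, c2=2)
[Gauss-Seidel] macro 4: S0 reads c1=-3/4 → after 1×micro: 0; S1 reads c0=0 → after 1×micro: -3/8; S2 reads c2=2 → after 1×micro: 2 ⇒ (c0=0, c1=-3/8, c2=2)
[Gauss-Seidel] macro 5: S0 reads c1=-3/8 → after 1×micro: 0; S1 reads c0=0 → after 1×micro: -3/16; S2 reads c2=2 → after 1×micro: 2 ⇒ (c0=0, c1=-3/16, c2=2)
[Gauss-Seidel] macro 6: S0 reads c1=-3/16 → after 1×micro: 0; S1 reads c0=0 → after 1×micro: -3/32; S2 reads c2=2 → after 1×micro: 2 ⇒ (c0=0, c1=-3/32, c2=2)
[Gauss-Seidel] macro 7: S0 reads c1=-3/32 → after 1×micro: 0; S1 reads c0=0 → after 1×micro: -3/64; S2 reads c2=2 → after 1×micro: 2 ⇒ (c0=0, c1=-3/64, c2=2)
[Gauss-Seidel] macro 8: S0 reads c1=-3/64 → after 1×micro: 0; S1 reads c0=0 → after 1×micro: -3/128; S2 reads c2=2 → after 1×micro: 2 ⇒ (c0=0, c1=-3/128, c2=2)
[Gauss-Seidel] macro 9: S0 reads c1=-3/128 → after 1×micro: 0; S1 reads c0=0 → after 1×micro: -3/256; S2 reads c2=2 → after 1×micro: 2 ⇒ (c0=0, c1=-3/256, c2=2)

first divergence at macro-step: 2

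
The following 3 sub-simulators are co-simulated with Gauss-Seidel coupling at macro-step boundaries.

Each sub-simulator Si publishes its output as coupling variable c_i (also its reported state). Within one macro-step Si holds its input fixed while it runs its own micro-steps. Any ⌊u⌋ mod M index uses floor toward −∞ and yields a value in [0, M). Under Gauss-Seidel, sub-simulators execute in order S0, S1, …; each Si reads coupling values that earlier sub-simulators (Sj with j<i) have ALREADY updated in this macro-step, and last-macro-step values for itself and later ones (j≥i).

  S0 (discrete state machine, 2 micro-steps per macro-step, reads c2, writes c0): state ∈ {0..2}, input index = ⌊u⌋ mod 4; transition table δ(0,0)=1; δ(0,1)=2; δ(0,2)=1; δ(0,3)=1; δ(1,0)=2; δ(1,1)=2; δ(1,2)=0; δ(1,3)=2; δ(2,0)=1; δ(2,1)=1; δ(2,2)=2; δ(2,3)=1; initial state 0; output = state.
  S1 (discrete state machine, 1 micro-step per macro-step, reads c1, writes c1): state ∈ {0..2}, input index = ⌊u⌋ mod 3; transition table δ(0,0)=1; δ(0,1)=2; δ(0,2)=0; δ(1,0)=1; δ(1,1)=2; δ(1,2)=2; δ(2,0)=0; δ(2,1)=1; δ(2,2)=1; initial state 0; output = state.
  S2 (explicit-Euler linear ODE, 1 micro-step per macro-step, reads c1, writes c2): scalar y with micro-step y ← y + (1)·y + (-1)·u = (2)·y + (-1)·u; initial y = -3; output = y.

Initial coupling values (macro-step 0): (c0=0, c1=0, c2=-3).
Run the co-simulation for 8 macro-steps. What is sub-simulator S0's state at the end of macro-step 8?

macro 1: S0 reads c2=-3 → after 2×micro: 1; S1 reads c1=0 → after 1×micro: 1; S2 reads c1=1 → after 1×micro: -7 ⇒ (c0=1, c1=1, c2=-7)
macro 2: S0 reads c2=-7 → after 2×micro: 1; S1 reads c1=1 → after 1×micro: 2; S2 reads c1=2 → after 1×micro: -16 ⇒ (c0=1, c1=2, c2=-16)
macro 3: S0 reads c2=-16 → after 2×micro: 1; S1 reads c1=2 → after 1×micro: 1; S2 reads c1=1 → after 1×micro: -33 ⇒ (c0=1, c1=1, c2=-33)
macro 4: S0 reads c2=-33 → after 2×micro: 1; S1 reads c1=1 → after 1×micro: 2; S2 reads c1=2 → after 1×micro: -68 ⇒ (c0=1, c1=2, c2=-68)
macro 5: S0 reads c2=-68 → after 2×micro: 1; S1 reads c1=2 → after 1×micro: 1; S2 reads c1=1 → after 1×micro: -137 ⇒ (c0=1, c1=1, c2=-137)
macro 6: S0 reads c2=-137 → after 2×micro: 1; S1 reads c1=1 → after 1×micro: 2; S2 reads c1=2 → after 1×micro: -276 ⇒ (c0=1, c1=2, c2=-276)
macro 7: S0 reads c2=-276 → after 2×micro: 1; S1 reads c1=2 → after 1×micro: 1; S2 reads c1=1 → after 1×micro: -553 ⇒ (c0=1, c1=1, c2=-553)
macro 8: S0 reads c2=-553 → after 2×micro: 1; S1 reads c1=1 → after 1×micro: 2; S2 reads c1=2 → after 1×micro: -1108 ⇒ (c0=1, c1=2, c2=-1108)

S0 state at macro-step 8 = 1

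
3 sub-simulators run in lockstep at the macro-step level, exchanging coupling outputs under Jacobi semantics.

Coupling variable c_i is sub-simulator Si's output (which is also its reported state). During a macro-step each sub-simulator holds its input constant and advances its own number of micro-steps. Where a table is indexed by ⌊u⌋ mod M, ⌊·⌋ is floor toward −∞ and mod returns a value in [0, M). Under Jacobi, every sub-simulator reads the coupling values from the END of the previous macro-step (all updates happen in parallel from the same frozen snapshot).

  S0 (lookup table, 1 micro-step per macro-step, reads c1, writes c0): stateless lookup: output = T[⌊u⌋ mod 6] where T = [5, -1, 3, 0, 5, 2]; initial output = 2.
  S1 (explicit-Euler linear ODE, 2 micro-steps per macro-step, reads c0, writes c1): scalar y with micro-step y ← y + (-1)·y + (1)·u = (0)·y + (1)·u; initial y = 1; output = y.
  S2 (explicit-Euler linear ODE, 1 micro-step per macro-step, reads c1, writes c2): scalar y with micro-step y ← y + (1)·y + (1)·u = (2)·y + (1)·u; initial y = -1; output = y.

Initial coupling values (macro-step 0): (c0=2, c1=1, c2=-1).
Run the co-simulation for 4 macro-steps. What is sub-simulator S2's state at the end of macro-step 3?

S2 state at macro-step 3 = -1

macro 1: S0 reads c1=1 → after 1×micro: -1; S1 reads c0=2 → after 2×micro: 2; S2 reads c1=1 → after 1×micro: -1 ⇒ (c0=-1, c1=2, c2=-1)
macro 2: S0 reads c1=2 → after 1×micro: 3; S1 reads c0=-1 → after 2×micro: -1; S2 reads c1=2 → after 1×micro: 0 ⇒ (c0=3, c1=-1, c2=0)
macro 3: S0 reads c1=-1 → after 1×micro: 2; S1 reads c0=3 → after 2×micro: 3; S2 reads c1=-1 → after 1×micro: -1 ⇒ (c0=2, c1=3, c2=-1)
macro 4: S0 reads c1=3 → after 1×micro: 0; S1 reads c0=2 → after 2×micro: 2; S2 reads c1=3 → after 1×micro: 1 ⇒ (c0=0, c1=2, c2=1)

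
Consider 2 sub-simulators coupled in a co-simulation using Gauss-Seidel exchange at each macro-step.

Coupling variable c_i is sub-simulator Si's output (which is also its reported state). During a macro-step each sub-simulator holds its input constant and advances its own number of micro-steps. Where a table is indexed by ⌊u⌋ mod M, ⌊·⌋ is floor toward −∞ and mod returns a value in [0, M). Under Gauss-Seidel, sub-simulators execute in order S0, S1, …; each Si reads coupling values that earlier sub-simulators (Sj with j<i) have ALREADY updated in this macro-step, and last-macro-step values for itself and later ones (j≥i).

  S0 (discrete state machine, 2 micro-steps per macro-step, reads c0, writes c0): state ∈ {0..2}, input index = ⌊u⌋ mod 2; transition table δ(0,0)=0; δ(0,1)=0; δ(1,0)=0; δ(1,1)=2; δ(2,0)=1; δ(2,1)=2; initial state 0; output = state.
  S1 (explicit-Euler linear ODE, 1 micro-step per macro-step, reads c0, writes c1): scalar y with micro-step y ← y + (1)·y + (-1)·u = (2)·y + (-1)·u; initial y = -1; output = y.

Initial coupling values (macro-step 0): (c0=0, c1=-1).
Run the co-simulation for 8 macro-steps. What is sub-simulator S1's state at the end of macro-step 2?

macro 1: S0 reads c0=0 → after 2×micro: 0; S1 reads c0=0 → after 1×micro: -2 ⇒ (c0=0, c1=-2)
macro 2: S0 reads c0=0 → after 2×micro: 0; S1 reads c0=0 → after 1×micro: -4 ⇒ (c0=0, c1=-4)
macro 3: S0 reads c0=0 → after 2×micro: 0; S1 reads c0=0 → after 1×micro: -8 ⇒ (c0=0, c1=-8)
macro 4: S0 reads c0=0 → after 2×micro: 0; S1 reads c0=0 → after 1×micro: -16 ⇒ (c0=0, c1=-16)
macro 5: S0 reads c0=0 → after 2×micro: 0; S1 reads c0=0 → after 1×micro: -32 ⇒ (c0=0, c1=-32)
macro 6: S0 reads c0=0 → after 2×micro: 0; S1 reads c0=0 → after 1×micro: -64 ⇒ (c0=0, c1=-64)
macro 7: S0 reads c0=0 → after 2×micro: 0; S1 reads c0=0 → after 1×micro: -128 ⇒ (c0=0, c1=-128)
macro 8: S0 reads c0=0 → after 2×micro: 0; S1 reads c0=0 → after 1×micro: -256 ⇒ (c0=0, c1=-256)

S1 state at macro-step 2 = -4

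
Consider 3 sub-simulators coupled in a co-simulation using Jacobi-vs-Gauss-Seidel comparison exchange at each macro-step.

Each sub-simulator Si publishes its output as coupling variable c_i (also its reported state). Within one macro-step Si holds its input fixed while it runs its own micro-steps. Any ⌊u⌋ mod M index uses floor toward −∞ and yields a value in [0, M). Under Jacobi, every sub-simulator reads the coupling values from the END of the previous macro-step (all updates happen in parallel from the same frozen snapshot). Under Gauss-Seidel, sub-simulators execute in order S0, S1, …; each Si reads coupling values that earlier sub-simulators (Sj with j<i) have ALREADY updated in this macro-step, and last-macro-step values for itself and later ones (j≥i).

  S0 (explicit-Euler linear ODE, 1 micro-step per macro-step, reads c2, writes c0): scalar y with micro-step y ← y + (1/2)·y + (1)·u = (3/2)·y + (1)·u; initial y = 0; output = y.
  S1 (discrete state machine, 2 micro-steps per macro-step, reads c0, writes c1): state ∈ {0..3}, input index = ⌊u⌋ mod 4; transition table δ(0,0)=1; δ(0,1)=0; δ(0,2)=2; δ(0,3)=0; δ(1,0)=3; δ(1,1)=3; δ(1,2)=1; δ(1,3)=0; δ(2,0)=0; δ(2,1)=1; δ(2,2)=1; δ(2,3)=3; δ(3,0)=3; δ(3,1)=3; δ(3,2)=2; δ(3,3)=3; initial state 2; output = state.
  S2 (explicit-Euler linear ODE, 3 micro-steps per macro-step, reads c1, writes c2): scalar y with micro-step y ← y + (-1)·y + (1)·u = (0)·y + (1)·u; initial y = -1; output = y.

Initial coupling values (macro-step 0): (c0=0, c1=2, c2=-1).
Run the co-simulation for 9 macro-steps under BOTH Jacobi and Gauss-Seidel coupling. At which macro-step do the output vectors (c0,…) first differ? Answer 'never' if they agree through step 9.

[Jacobi] macro 1: S0 reads c2=-1 → after 1×micro: -1; S1 reads c0=0 → after 2×micro: 1; S2 reads c1=2 → after 3×micro: 2 ⇒ (c0=-1, c1=1, c2=2)
[Jacobi] macro 2: S0 reads c2=2 → after 1×micro: 1/2; S1 reads c0=-1 → after 2×micro: 0; S2 reads c1=1 → after 3×micro: 1 ⇒ (c0=1/2, c1=0, c2=1)
[Jacobi] macro 3: S0 reads c2=1 → after 1×micro: 7/4; S1 reads c0=1/2 → after 2×micro: 3; S2 reads c1=0 → after 3×micro: 0 ⇒ (c0=7/4, c1=3, c2=0)
[Jacobi] macro 4: S0 reads c2=0 → after 1×micro: 21/8; S1 reads c0=7/4 → after 2×micro: 3; S2 reads c1=3 → after 3×micro: 3 ⇒ (c0=21/8, c1=3, c2=3)
[Jacobi] macro 5: S0 reads c2=3 → after 1×micro: 111/16; S1 reads c0=21/8 → after 2×micro: 1; S2 reads c1=3 → after 3×micro: 3 ⇒ (c0=111/16, c1=1, c2=3)
[Jacobi] macro 6: S0 reads c2=3 → after 1×micro: 429/32; S1 reads c0=111/16 → after 2×micro: 1; S2 reads c1=1 → after 3×micro: 1 ⇒ (c0=429/32, c1=1, c2=1)
[Jacobi] macro 7: S0 reads c2=1 → after 1×micro: 1351/64; S1 reads c0=429/32 → after 2×micro: 3; S2 reads c1=1 → after 3×micro: 1 ⇒ (c0=1351/64, c1=3, c2=1)
[Jacobi] macro 8: S0 reads c2=1 → after 1×micro: 4181/128; S1 reads c0=1351/64 → after 2×micro: 3; S2 reads c1=3 → after 3×micro: 3 ⇒ (c0=4181/128, c1=3, c2=3)
[Jacobi] macro 9: S0 reads c2=3 → after 1×micro: 13311/256; S1 reads c0=4181/128 → after 2×micro: 3; S2 reads c1=3 → after 3×micro: 3 ⇒ (c0=13311/256, c1=3, c2=3)
[Gauss-Seidel] macro 1: S0 reads c2=-1 → after 1×micro: -1; S1 reads c0=-1 → after 2×micro: 3; S2 reads c1=3 → after 3×micro: 3 ⇒ (c0=-1, c1=3, c2=3)
[Gauss-Seidel] macro 2: S0 reads c2=3 → after 1×micro: 3/2; S1 reads c0=3/2 → after 2×micro: 3; S2 reads c1=3 → after 3×micro: 3 ⇒ (c0=3/2, c1=3, c2=3)
[Gauss-Seidel] macro 3: S0 reads c2=3 → after 1×micro: 21/4; S1 reads c0=21/4 → after 2×micro: 3; S2 reads c1=3 → after 3×micro: 3 ⇒ (c0=21/4, c1=3, c2=3)
[Gauss-Seidel] macro 4: S0 reads c2=3 → after 1×micro: 87/8; S1 reads c0=87/8 → after 2×micro: 1; S2 reads c1=1 → after 3×micro: 1 ⇒ (c0=87/8, c1=1, c2=1)
[Gauss-Seidel] macro 5: S0 reads c2=1 → after 1×micro: 277/16; S1 reads c0=277/16 → after 2×micro: 3; S2 reads c1=3 → after 3×micro: 3 ⇒ (c0=277/16, c1=3, c2=3)
[Gauss-Seidel] macro 6: S0 reads c2=3 → after 1×micro: 927/32; S1 reads c0=927/32 → after 2×micro: 3; S2 reads c1=3 → after 3×micro: 3 ⇒ (c0=927/32, c1=3, c2=3)
[Gauss-Seidel] macro 7: S0 reads c2=3 → after 1×micro: 2973/64; S1 reads c0=2973/64 → after 2×micro: 1; S2 reads c1=1 → after 3×micro: 1 ⇒ (c0=2973/64, c1=1, c2=1)
[Gauss-Seidel] macro 8: S0 reads c2=1 → after 1×micro: 9047/128; S1 reads c0=9047/128 → after 2×micro: 1; S2 reads c1=1 → after 3×micro: 1 ⇒ (c0=9047/128, c1=1, c2=1)
[Gauss-Seidel] macro 9: S0 reads c2=1 → after 1×micro: 27397/256; S1 reads c0=27397/256 → after 2×micro: 0; S2 reads c1=0 → after 3×micro: 0 ⇒ (c0=27397/256, c1=0, c2=0)

first divergence at macro-step: 1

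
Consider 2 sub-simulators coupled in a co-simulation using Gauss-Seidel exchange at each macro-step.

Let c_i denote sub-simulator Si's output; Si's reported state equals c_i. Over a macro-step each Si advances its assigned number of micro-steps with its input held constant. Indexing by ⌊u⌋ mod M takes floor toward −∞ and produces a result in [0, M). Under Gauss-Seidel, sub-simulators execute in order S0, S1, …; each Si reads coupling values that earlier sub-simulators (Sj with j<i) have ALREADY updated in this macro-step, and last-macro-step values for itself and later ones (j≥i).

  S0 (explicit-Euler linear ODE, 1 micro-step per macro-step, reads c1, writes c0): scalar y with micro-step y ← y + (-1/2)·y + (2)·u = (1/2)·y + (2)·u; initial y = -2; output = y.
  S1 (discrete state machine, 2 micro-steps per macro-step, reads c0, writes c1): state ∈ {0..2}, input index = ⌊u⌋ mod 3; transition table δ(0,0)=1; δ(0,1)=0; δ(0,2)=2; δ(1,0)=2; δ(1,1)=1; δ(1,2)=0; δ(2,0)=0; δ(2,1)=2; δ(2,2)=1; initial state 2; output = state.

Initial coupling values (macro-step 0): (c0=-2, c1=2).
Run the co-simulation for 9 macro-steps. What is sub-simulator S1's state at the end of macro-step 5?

macro 1: S0 reads c1=2 → after 1×micro: 3; S1 reads c0=3 → after 2×micro: 1 ⇒ (c0=3, c1=1)
macro 2: S0 reads c1=1 → after 1×micro: 7/2; S1 reads c0=7/2 → after 2×micro: 0 ⇒ (c0=7/2, c1=0)
macro 3: S0 reads c1=0 → after 1×micro: 7/4; S1 reads c0=7/4 → after 2×micro: 0 ⇒ (c0=7/4, c1=0)
macro 4: S0 reads c1=0 → after 1×micro: 7/8; S1 reads c0=7/8 → after 2×micro: 2 ⇒ (c0=7/8, c1=2)
macro 5: S0 reads c1=2 → after 1×micro: 71/16; S1 reads c0=71/16 → after 2×micro: 2 ⇒ (c0=71/16, c1=2)
macro 6: S0 reads c1=2 → after 1×micro: 199/32; S1 reads c0=199/32 → after 2×micro: 1 ⇒ (c0=199/32, c1=1)
macro 7: S0 reads c1=1 → after 1×micro: 327/64; S1 reads c0=327/64 → after 2×micro: 2 ⇒ (c0=327/64, c1=2)
macro 8: S0 reads c1=2 → after 1×micro: 839/128; S1 reads c0=839/128 → after 2×micro: 1 ⇒ (c0=839/128, c1=1)
macro 9: S0 reads c1=1 → after 1×micro: 1351/256; S1 reads c0=1351/256 → after 2×micro: 2 ⇒ (c0=1351/256, c1=2)

S1 state at macro-step 5 = 2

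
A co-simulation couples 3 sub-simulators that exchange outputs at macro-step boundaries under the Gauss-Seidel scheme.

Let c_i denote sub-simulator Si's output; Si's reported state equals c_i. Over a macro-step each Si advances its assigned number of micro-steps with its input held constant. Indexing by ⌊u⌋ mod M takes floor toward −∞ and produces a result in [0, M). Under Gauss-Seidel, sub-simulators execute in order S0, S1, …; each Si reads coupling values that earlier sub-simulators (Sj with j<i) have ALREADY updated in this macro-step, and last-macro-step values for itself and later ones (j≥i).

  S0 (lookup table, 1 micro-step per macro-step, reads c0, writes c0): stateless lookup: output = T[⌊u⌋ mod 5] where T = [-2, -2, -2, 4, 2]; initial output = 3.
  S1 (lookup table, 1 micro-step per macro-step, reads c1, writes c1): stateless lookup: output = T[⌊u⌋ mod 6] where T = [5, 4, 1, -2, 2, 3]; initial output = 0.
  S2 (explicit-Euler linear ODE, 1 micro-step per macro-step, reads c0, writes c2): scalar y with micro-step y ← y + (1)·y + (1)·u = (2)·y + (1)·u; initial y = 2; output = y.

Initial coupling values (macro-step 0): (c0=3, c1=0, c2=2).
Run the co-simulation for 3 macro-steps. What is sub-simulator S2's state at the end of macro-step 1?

S2 state at macro-step 1 = 8

macro 1: S0 reads c0=3 → after 1×micro: 4; S1 reads c1=0 → after 1×micro: 5; S2 reads c0=4 → after 1×micro: 8 ⇒ (c0=4, c1=5, c2=8)
macro 2: S0 reads c0=4 → after 1×micro: 2; S1 reads c1=5 → after 1×micro: 3; S2 reads c0=2 → after 1×micro: 18 ⇒ (c0=2, c1=3, c2=18)
macro 3: S0 reads c0=2 → after 1×micro: -2; S1 reads c1=3 → after 1×micro: -2; S2 reads c0=-2 → after 1×micro: 34 ⇒ (c0=-2, c1=-2, c2=34)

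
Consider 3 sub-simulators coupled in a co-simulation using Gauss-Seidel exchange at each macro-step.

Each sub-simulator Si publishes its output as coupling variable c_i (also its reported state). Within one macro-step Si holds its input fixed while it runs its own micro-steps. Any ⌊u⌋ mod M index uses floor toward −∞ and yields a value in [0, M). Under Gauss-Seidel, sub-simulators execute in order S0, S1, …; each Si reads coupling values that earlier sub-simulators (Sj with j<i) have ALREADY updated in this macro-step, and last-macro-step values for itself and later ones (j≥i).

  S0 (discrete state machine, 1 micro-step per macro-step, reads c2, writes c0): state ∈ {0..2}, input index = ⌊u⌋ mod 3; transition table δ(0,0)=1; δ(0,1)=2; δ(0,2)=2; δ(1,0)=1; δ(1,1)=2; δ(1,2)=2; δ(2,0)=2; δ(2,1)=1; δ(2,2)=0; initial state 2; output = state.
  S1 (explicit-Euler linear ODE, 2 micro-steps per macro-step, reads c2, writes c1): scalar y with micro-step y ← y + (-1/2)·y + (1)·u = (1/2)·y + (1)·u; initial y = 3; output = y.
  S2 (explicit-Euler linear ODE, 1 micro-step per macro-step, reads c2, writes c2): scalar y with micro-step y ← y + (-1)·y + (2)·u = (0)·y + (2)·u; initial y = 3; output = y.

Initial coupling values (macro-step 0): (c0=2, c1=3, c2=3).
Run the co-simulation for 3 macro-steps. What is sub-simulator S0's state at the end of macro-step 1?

S0 state at macro-step 1 = 2

macro 1: S0 reads c2=3 → after 1×micro: 2; S1 reads c2=3 → after 2×micro: 21/4; S2 reads c2=3 → after 1×micro: 6 ⇒ (c0=2, c1=21/4, c2=6)
macro 2: S0 reads c2=6 → after 1×micro: 2; S1 reads c2=6 → after 2×micro: 165/16; S2 reads c2=6 → after 1×micro: 12 ⇒ (c0=2, c1=165/16, c2=12)
macro 3: S0 reads c2=12 → after 1×micro: 2; S1 reads c2=12 → after 2×micro: 1317/64; S2 reads c2=12 → after 1×micro: 24 ⇒ (c0=2, c1=1317/64, c2=24)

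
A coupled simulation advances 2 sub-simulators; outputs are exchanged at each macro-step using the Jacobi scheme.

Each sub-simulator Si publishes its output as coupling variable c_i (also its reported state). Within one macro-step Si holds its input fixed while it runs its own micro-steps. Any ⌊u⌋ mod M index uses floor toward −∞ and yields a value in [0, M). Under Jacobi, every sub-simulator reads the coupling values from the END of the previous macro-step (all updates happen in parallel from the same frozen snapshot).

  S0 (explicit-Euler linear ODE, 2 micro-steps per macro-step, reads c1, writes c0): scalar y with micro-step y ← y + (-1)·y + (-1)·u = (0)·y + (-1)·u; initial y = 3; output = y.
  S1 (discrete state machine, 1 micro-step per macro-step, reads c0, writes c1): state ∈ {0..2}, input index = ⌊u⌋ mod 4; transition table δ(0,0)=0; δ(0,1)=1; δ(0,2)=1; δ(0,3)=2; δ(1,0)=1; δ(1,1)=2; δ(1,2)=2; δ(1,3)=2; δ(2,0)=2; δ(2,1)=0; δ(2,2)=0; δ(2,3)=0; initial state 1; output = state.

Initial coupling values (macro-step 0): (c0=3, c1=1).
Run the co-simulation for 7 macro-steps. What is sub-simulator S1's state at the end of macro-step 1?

S1 state at macro-step 1 = 2

macro 1: S0 reads c1=1 → after 2×micro: -1; S1 reads c0=3 → after 1×micro: 2 ⇒ (c0=-1, c1=2)
macro 2: S0 reads c1=2 → after 2×micro: -2; S1 reads c0=-1 → after 1×micro: 0 ⇒ (c0=-2, c1=0)
macro 3: S0 reads c1=0 → after 2×micro: 0; S1 reads c0=-2 → after 1×micro: 1 ⇒ (c0=0, c1=1)
macro 4: S0 reads c1=1 → after 2×micro: -1; S1 reads c0=0 → after 1×micro: 1 ⇒ (c0=-1, c1=1)
macro 5: S0 reads c1=1 → after 2×micro: -1; S1 reads c0=-1 → after 1×micro: 2 ⇒ (c0=-1, c1=2)
macro 6: S0 reads c1=2 → after 2×micro: -2; S1 reads c0=-1 → after 1×micro: 0 ⇒ (c0=-2, c1=0)
macro 7: S0 reads c1=0 → after 2×micro: 0; S1 reads c0=-2 → after 1×micro: 1 ⇒ (c0=0, c1=1)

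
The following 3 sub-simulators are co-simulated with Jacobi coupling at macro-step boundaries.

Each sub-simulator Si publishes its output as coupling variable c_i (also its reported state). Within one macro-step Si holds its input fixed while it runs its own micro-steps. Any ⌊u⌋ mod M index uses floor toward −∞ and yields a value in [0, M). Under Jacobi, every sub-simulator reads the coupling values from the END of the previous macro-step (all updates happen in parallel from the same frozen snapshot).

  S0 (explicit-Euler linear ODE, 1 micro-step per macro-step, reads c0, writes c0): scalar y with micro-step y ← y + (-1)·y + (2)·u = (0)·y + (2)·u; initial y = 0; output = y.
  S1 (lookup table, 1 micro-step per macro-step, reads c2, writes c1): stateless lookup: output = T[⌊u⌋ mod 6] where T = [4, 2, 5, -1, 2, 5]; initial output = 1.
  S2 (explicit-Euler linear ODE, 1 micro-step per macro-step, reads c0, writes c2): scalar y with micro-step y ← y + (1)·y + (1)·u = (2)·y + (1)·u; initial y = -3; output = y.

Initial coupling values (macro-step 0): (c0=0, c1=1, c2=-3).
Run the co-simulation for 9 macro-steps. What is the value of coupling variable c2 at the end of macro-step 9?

c2 at macro-step 9 = -1536

macro 1: S0 reads c0=0 → after 1×micro: 0; S1 reads c2=-3 → after 1×micro: -1; S2 reads c0=0 → after 1×micro: -6 ⇒ (c0=0, c1=-1, c2=-6)
macro 2: S0 reads c0=0 → after 1×micro: 0; S1 reads c2=-6 → after 1×micro: 4; S2 reads c0=0 → after 1×micro: -12 ⇒ (c0=0, c1=4, c2=-12)
macro 3: S0 reads c0=0 → after 1×micro: 0; S1 reads c2=-12 → after 1×micro: 4; S2 reads c0=0 → after 1×micro: -24 ⇒ (c0=0, c1=4, c2=-24)
macro 4: S0 reads c0=0 → after 1×micro: 0; S1 reads c2=-24 → after 1×micro: 4; S2 reads c0=0 → after 1×micro: -48 ⇒ (c0=0, c1=4, c2=-48)
macro 5: S0 reads c0=0 → after 1×micro: 0; S1 reads c2=-48 → after 1×micro: 4; S2 reads c0=0 → after 1×micro: -96 ⇒ (c0=0, c1=4, c2=-96)
macro 6: S0 reads c0=0 → after 1×micro: 0; S1 reads c2=-96 → after 1×micro: 4; S2 reads c0=0 → after 1×micro: -192 ⇒ (c0=0, c1=4, c2=-192)
macro 7: S0 reads c0=0 → after 1×micro: 0; S1 reads c2=-192 → after 1×micro: 4; S2 reads c0=0 → after 1×micro: -384 ⇒ (c0=0, c1=4, c2=-384)
macro 8: S0 reads c0=0 → after 1×micro: 0; S1 reads c2=-384 → after 1×micro: 4; S2 reads c0=0 → after 1×micro: -768 ⇒ (c0=0, c1=4, c2=-768)
macro 9: S0 reads c0=0 → after 1×micro: 0; S1 reads c2=-768 → after 1×micro: 4; S2 reads c0=0 → after 1×micro: -1536 ⇒ (c0=0, c1=4, c2=-1536)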